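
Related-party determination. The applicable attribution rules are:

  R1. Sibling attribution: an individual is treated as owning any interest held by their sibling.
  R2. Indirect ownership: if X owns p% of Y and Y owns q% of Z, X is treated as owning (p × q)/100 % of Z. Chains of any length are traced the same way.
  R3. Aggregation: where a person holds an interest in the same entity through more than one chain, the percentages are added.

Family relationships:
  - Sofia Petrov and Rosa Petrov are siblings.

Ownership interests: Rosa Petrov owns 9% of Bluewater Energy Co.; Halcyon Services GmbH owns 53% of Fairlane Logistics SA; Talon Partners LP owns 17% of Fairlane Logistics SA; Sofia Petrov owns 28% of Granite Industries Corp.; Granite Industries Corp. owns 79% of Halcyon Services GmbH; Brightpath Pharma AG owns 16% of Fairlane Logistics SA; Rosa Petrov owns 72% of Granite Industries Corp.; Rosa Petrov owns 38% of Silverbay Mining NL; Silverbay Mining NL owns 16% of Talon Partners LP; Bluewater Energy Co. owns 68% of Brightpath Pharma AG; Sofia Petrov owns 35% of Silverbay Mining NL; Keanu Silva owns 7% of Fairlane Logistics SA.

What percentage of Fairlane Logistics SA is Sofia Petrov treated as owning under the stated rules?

By sibling attribution (R1), Sofia Petrov is treated as also owning Rosa Petrov's interest in Granite Industries Corp, giving 28% + 72% = 100%.
By sibling attribution (R1), Sofia Petrov is treated as also owning Rosa Petrov's interest in Silverbay Mining NL, giving 35% + 38% = 73%.
By sibling attribution (R1), Sofia Petrov is treated as owning Rosa Petrov's 9% interest in Bluewater Energy Co.
Chain via Granite Industries Corp. → Halcyon Services GmbH (R2): 100% × 79% × 53% = 41.87% of Fairlane Logistics SA.
Chain via Silverbay Mining NL → Talon Partners LP (R2): 73% × 16% × 17% = 1.9856% of Fairlane Logistics SA.
Chain via Bluewater Energy Co. → Brightpath Pharma AG (R2): 9% × 68% × 16% = 0.9792% of Fairlane Logistics SA.
Aggregating (R3): 41.87% + 1.9856% + 0.9792% = 44.8348%.

44.8348%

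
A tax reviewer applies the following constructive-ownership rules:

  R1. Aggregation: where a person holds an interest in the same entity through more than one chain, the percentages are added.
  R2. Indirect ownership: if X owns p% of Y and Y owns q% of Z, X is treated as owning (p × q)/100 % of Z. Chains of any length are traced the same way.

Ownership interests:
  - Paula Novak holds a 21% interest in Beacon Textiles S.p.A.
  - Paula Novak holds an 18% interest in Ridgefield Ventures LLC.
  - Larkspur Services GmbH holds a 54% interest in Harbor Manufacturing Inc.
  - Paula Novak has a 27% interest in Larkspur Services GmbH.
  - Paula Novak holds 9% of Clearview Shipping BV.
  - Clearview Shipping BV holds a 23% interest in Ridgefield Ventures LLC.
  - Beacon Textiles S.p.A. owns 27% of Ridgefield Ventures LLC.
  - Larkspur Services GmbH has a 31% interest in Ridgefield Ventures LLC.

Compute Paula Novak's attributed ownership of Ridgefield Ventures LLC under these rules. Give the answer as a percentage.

Chain via Larkspur Services GmbH (R2): 27% × 31% = 8.37% of Ridgefield Ventures LLC.
Chain via Clearview Shipping BV (R2): 9% × 23% = 2.07% of Ridgefield Ventures LLC.
Chain via Beacon Textiles S.p.A. (R2): 21% × 27% = 5.67% of Ridgefield Ventures LLC.
Direct interest in Ridgefield Ventures LLC: 18%.
Aggregating (R1): 8.37% + 2.07% + 5.67% + 18% = 34.11%.

34.11%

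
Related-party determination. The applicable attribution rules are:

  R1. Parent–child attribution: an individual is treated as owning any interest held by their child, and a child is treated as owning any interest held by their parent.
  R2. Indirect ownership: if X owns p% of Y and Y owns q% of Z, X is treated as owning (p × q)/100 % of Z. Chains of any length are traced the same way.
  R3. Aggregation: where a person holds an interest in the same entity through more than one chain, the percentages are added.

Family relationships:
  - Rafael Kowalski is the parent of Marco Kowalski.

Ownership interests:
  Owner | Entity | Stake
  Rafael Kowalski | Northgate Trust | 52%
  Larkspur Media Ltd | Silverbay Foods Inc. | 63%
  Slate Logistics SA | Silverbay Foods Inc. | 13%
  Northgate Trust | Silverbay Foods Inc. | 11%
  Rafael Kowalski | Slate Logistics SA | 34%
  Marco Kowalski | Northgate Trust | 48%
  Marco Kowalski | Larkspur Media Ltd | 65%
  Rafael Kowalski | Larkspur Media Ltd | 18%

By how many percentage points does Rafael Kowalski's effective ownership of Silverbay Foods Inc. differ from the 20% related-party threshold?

By parent–child attribution (R1), Rafael Kowalski is treated as also owning Marco Kowalski's interest in Larkspur Media Ltd, giving 18% + 65% = 83%.
By parent–child attribution (R1), Rafael Kowalski is treated as also owning Marco Kowalski's interest in Northgate Trust, giving 52% + 48% = 100%.
Chain via Slate Logistics SA (R2): 34% × 13% = 4.42% of Silverbay Foods Inc.
Chain via Larkspur Media Ltd (R2): 83% × 63% = 52.29% of Silverbay Foods Inc.
Chain via Northgate Trust (R2): 100% × 11% = 11% of Silverbay Foods Inc.
Aggregating (R3): 4.42% + 52.29% + 11% = 67.71%.
67.71% exceeds the 20% threshold by 47.71 percentage points.

47.71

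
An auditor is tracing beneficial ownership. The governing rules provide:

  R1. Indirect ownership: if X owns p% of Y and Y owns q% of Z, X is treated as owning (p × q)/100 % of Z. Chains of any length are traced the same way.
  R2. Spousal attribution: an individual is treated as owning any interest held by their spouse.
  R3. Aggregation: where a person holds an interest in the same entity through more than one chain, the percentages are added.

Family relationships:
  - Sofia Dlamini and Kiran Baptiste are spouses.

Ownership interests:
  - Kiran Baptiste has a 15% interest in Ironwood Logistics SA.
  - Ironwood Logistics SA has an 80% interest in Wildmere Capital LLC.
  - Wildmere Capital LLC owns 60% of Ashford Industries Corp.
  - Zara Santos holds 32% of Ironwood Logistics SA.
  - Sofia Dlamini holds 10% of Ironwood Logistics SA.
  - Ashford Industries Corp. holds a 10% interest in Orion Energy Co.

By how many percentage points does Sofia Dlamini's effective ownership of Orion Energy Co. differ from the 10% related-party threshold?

By spousal attribution (R2), Sofia Dlamini is treated as also owning Kiran Baptiste's interest in Ironwood Logistics SA, giving 10% + 15% = 25%.
Chain via Ironwood Logistics SA → Wildmere Capital LLC → Ashford Industries Corp. (R1): 25% × 80% × 60% × 10% = 1.2% of Orion Energy Co.
1.2% falls short of the 10% threshold by 8.8 percentage points.

8.8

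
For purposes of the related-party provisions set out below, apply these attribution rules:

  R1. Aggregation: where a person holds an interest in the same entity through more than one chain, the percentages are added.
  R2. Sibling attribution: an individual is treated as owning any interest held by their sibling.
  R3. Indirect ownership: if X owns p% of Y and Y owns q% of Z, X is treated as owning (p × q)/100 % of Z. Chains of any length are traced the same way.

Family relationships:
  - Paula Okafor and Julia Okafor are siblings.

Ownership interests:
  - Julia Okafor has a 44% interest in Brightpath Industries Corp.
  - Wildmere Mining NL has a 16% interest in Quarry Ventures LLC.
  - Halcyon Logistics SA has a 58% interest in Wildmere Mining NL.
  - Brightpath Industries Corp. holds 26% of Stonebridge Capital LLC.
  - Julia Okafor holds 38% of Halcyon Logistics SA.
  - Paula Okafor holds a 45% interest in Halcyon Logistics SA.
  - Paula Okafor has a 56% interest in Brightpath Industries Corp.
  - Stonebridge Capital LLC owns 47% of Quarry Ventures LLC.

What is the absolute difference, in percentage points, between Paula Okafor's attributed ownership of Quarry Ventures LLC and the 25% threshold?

5.0776

By sibling attribution (R2), Paula Okafor is treated as also owning Julia Okafor's interest in Brightpath Industries Corp, giving 56% + 44% = 100%.
By sibling attribution (R2), Paula Okafor is treated as also owning Julia Okafor's interest in Halcyon Logistics SA, giving 45% + 38% = 83%.
Chain via Brightpath Industries Corp. → Stonebridge Capital LLC (R3): 100% × 26% × 47% = 12.22% of Quarry Ventures LLC.
Chain via Halcyon Logistics SA → Wildmere Mining NL (R3): 83% × 58% × 16% = 7.7024% of Quarry Ventures LLC.
Aggregating (R1): 12.22% + 7.7024% = 19.9224%.
19.9224% falls short of the 25% threshold by 5.0776 percentage points.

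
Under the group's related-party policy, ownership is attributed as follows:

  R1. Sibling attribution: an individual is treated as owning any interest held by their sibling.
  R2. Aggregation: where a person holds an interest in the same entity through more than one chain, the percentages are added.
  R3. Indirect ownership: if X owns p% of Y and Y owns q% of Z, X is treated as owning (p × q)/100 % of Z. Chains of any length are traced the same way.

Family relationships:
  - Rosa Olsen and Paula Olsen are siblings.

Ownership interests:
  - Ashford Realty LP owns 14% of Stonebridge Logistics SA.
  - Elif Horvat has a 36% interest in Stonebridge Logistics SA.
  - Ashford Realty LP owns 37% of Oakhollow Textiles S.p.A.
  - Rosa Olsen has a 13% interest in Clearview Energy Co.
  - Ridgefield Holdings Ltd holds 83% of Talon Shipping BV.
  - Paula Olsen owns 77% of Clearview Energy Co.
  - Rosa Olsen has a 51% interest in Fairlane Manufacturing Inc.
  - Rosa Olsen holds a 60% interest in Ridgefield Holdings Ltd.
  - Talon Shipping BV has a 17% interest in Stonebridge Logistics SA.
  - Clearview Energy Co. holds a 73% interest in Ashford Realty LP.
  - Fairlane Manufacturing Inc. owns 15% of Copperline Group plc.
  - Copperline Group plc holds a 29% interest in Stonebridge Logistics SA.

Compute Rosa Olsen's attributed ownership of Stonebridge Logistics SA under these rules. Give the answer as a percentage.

By sibling attribution (R1), Rosa Olsen is treated as also owning Paula Olsen's interest in Clearview Energy Co, giving 13% + 77% = 90%.
Chain via Clearview Energy Co. → Ashford Realty LP (R3): 90% × 73% × 14% = 9.198% of Stonebridge Logistics SA.
Chain via Ridgefield Holdings Ltd → Talon Shipping BV (R3): 60% × 83% × 17% = 8.466% of Stonebridge Logistics SA.
Chain via Fairlane Manufacturing Inc. → Copperline Group plc (R3): 51% × 15% × 29% = 2.2185% of Stonebridge Logistics SA.
Aggregating (R2): 9.198% + 8.466% + 2.2185% = 19.8825%.

19.8825%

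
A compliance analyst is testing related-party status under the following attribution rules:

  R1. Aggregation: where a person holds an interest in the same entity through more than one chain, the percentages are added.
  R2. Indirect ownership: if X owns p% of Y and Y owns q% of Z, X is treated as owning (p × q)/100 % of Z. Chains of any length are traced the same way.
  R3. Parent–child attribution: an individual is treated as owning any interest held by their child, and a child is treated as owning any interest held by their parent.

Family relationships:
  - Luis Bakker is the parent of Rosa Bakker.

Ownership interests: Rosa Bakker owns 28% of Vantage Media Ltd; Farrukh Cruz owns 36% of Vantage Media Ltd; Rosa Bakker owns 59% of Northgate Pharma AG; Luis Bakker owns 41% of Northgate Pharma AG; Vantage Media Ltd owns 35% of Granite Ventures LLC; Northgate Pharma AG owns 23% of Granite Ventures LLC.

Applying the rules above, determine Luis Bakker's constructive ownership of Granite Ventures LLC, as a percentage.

32.8%

By parent–child attribution (R3), Luis Bakker is treated as also owning Rosa Bakker's interest in Northgate Pharma AG, giving 41% + 59% = 100%.
By parent–child attribution (R3), Luis Bakker is treated as owning Rosa Bakker's 28% interest in Vantage Media Ltd.
Chain via Northgate Pharma AG (R2): 100% × 23% = 23% of Granite Ventures LLC.
Chain via Vantage Media Ltd (R2): 28% × 35% = 9.8% of Granite Ventures LLC.
Aggregating (R1): 23% + 9.8% = 32.8%.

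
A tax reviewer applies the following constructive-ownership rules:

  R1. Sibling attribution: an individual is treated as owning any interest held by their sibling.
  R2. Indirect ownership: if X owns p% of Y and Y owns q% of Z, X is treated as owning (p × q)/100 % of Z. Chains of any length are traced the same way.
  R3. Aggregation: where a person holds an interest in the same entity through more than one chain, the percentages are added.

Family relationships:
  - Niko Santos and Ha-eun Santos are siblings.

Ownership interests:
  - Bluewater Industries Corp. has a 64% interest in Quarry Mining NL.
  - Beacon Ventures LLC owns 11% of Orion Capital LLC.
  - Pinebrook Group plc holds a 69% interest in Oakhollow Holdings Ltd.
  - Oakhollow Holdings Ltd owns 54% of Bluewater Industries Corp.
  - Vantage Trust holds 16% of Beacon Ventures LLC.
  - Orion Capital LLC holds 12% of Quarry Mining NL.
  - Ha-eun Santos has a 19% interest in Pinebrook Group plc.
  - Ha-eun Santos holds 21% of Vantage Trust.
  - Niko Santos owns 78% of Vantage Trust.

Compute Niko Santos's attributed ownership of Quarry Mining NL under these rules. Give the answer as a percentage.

4.739904%

By sibling attribution (R1), Niko Santos is treated as also owning Ha-eun Santos's interest in Vantage Trust, giving 78% + 21% = 99%.
By sibling attribution (R1), Niko Santos is treated as owning Ha-eun Santos's 19% interest in Pinebrook Group plc.
Chain via Vantage Trust → Beacon Ventures LLC → Orion Capital LLC (R2): 99% × 16% × 11% × 12% = 0.209088% of Quarry Mining NL.
Chain via Pinebrook Group plc → Oakhollow Holdings Ltd → Bluewater Industries Corp. (R2): 19% × 69% × 54% × 64% = 4.530816% of Quarry Mining NL.
Aggregating (R3): 0.209088% + 4.530816% = 4.739904%.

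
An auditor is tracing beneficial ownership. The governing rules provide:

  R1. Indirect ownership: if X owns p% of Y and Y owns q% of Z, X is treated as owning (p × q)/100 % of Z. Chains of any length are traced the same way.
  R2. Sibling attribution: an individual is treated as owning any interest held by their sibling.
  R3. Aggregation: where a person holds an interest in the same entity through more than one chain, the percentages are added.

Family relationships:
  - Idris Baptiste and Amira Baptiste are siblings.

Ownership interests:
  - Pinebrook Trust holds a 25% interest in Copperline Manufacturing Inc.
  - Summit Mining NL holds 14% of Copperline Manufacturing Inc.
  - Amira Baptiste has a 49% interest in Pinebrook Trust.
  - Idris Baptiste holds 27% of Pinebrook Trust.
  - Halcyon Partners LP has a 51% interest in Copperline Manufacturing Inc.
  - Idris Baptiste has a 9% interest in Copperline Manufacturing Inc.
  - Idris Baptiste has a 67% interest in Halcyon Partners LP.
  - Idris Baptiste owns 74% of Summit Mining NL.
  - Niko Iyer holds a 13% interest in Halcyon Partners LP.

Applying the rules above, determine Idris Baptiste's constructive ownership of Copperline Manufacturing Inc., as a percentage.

72.53%

By sibling attribution (R2), Idris Baptiste is treated as also owning Amira Baptiste's interest in Pinebrook Trust, giving 27% + 49% = 76%.
Chain via Halcyon Partners LP (R1): 67% × 51% = 34.17% of Copperline Manufacturing Inc.
Chain via Summit Mining NL (R1): 74% × 14% = 10.36% of Copperline Manufacturing Inc.
Chain via Pinebrook Trust (R1): 76% × 25% = 19% of Copperline Manufacturing Inc.
Direct interest in Copperline Manufacturing Inc: 9%.
Aggregating (R3): 34.17% + 10.36% + 19% + 9% = 72.53%.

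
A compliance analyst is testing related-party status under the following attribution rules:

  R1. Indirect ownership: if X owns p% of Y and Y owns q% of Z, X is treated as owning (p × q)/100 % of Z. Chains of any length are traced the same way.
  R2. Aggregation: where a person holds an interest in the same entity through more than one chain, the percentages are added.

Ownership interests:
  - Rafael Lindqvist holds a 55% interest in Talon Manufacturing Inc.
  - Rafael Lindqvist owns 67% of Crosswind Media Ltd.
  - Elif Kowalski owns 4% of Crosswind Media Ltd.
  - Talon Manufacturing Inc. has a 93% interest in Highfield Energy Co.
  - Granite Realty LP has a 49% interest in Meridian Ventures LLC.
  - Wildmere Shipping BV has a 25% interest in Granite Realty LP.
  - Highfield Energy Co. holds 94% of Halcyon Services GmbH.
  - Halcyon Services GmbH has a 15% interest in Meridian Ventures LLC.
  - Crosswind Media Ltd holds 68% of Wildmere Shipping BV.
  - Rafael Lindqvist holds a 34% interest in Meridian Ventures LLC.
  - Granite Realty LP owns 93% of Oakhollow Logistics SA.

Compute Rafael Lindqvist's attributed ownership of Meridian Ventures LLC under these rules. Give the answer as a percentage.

46.79325%

Chain via Talon Manufacturing Inc. → Highfield Energy Co. → Halcyon Services GmbH (R1): 55% × 93% × 94% × 15% = 7.21215% of Meridian Ventures LLC.
Chain via Crosswind Media Ltd → Wildmere Shipping BV → Granite Realty LP (R1): 67% × 68% × 25% × 49% = 5.5811% of Meridian Ventures LLC.
Direct interest in Meridian Ventures LLC: 34%.
Aggregating (R2): 7.21215% + 5.5811% + 34% = 46.79325%.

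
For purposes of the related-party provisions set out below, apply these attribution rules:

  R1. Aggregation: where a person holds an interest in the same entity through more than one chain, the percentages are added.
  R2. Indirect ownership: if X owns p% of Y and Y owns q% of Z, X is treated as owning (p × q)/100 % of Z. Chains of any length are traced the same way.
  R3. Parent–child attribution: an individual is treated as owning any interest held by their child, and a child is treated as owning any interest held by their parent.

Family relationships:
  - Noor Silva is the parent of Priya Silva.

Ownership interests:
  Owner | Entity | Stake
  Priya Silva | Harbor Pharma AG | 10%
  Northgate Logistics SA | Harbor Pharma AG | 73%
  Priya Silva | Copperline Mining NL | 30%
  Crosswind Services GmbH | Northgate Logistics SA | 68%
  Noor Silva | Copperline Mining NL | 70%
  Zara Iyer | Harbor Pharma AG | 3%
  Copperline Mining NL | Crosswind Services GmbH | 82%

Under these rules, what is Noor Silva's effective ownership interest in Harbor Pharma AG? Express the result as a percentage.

50.7048%

By parent–child attribution (R3), Noor Silva is treated as also owning Priya Silva's interest in Copperline Mining NL, giving 70% + 30% = 100%.
By parent–child attribution (R3), Noor Silva is treated as owning Priya Silva's 10% interest in Harbor Pharma AG.
Chain via Copperline Mining NL → Crosswind Services GmbH → Northgate Logistics SA (R2): 100% × 82% × 68% × 73% = 40.7048% of Harbor Pharma AG.
Direct interest in Harbor Pharma AG: 10%.
Aggregating (R1): 40.7048% + 10% = 50.7048%.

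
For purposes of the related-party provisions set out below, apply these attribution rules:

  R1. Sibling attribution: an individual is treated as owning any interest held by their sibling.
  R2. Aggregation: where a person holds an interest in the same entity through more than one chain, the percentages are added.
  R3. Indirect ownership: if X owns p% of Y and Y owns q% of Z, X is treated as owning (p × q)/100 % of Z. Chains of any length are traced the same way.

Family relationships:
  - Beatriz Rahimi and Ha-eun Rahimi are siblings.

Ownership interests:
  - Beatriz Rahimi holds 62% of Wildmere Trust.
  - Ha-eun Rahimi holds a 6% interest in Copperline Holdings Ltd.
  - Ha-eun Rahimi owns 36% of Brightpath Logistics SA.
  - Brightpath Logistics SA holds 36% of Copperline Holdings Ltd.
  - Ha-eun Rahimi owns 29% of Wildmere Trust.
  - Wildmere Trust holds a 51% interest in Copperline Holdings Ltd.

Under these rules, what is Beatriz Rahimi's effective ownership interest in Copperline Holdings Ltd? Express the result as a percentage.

65.37%

By sibling attribution (R1), Beatriz Rahimi is treated as also owning Ha-eun Rahimi's interest in Wildmere Trust, giving 62% + 29% = 91%.
By sibling attribution (R1), Beatriz Rahimi is treated as owning Ha-eun Rahimi's 36% interest in Brightpath Logistics SA.
By sibling attribution (R1), Beatriz Rahimi is treated as owning Ha-eun Rahimi's 6% interest in Copperline Holdings Ltd.
Chain via Wildmere Trust (R3): 91% × 51% = 46.41% of Copperline Holdings Ltd.
Chain via Brightpath Logistics SA (R3): 36% × 36% = 12.96% of Copperline Holdings Ltd.
Direct interest in Copperline Holdings Ltd: 6%.
Aggregating (R2): 46.41% + 12.96% + 6% = 65.37%.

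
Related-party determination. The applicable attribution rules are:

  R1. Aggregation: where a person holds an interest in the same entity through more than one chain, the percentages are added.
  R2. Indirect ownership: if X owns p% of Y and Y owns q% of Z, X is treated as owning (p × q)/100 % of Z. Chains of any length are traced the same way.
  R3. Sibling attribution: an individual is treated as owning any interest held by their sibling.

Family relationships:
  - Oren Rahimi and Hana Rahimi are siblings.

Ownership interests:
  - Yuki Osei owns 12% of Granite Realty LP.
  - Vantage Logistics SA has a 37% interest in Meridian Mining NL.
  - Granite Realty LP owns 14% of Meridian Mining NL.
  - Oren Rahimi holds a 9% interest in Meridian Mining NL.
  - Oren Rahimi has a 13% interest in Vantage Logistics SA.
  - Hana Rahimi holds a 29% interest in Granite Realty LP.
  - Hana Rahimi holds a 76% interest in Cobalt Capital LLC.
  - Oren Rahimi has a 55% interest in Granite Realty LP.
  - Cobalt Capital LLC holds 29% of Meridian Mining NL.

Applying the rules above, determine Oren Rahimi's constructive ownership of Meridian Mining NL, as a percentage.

By sibling attribution (R3), Oren Rahimi is treated as also owning Hana Rahimi's interest in Granite Realty LP, giving 55% + 29% = 84%.
By sibling attribution (R3), Oren Rahimi is treated as owning Hana Rahimi's 76% interest in Cobalt Capital LLC.
Chain via Granite Realty LP (R2): 84% × 14% = 11.76% of Meridian Mining NL.
Chain via Vantage Logistics SA (R2): 13% × 37% = 4.81% of Meridian Mining NL.
Direct interest in Meridian Mining NL: 9%.
Chain via Cobalt Capital LLC (R2): 76% × 29% = 22.04% of Meridian Mining NL.
Aggregating (R1): 11.76% + 4.81% + 9% + 22.04% = 47.61%.

47.61%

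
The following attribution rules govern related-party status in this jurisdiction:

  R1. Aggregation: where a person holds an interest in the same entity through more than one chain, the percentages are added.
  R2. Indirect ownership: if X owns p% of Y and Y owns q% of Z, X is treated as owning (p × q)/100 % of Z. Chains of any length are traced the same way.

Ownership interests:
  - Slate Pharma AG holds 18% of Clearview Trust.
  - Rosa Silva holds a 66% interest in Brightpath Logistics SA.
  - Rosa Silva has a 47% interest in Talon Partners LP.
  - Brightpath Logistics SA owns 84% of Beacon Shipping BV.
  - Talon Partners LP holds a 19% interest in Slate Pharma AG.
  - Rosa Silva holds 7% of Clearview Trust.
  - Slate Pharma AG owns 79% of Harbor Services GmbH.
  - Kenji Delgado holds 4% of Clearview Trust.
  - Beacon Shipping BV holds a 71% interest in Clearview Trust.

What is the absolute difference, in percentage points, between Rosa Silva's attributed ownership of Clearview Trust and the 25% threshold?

22.9698

Chain via Brightpath Logistics SA → Beacon Shipping BV (R2): 66% × 84% × 71% = 39.3624% of Clearview Trust.
Chain via Talon Partners LP → Slate Pharma AG (R2): 47% × 19% × 18% = 1.6074% of Clearview Trust.
Direct interest in Clearview Trust: 7%.
Aggregating (R1): 39.3624% + 1.6074% + 7% = 47.9698%.
47.9698% exceeds the 25% threshold by 22.9698 percentage points.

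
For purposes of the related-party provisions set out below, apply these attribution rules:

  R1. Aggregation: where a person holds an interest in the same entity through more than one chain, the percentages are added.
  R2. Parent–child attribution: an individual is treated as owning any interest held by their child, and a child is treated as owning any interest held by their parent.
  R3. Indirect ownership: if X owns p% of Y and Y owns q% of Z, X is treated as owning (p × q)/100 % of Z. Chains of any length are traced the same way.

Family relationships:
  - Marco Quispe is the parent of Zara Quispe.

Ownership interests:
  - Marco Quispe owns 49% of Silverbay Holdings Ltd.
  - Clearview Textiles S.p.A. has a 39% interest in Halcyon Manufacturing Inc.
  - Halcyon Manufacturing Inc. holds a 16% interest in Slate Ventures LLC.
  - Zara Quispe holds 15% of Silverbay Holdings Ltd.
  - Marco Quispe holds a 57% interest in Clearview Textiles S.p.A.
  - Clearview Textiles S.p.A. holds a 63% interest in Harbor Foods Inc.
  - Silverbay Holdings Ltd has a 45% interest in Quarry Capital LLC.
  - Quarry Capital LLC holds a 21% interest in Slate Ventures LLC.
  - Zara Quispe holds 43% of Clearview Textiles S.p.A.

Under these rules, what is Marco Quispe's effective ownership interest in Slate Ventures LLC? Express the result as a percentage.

By parent–child attribution (R2), Marco Quispe is treated as also owning Zara Quispe's interest in Silverbay Holdings Ltd, giving 49% + 15% = 64%.
By parent–child attribution (R2), Marco Quispe is treated as also owning Zara Quispe's interest in Clearview Textiles S.p.A, giving 57% + 43% = 100%.
Chain via Silverbay Holdings Ltd → Quarry Capital LLC (R3): 64% × 45% × 21% = 6.048% of Slate Ventures LLC.
Chain via Clearview Textiles S.p.A. → Halcyon Manufacturing Inc. (R3): 100% × 39% × 16% = 6.24% of Slate Ventures LLC.
Aggregating (R1): 6.048% + 6.24% = 12.288%.

12.288%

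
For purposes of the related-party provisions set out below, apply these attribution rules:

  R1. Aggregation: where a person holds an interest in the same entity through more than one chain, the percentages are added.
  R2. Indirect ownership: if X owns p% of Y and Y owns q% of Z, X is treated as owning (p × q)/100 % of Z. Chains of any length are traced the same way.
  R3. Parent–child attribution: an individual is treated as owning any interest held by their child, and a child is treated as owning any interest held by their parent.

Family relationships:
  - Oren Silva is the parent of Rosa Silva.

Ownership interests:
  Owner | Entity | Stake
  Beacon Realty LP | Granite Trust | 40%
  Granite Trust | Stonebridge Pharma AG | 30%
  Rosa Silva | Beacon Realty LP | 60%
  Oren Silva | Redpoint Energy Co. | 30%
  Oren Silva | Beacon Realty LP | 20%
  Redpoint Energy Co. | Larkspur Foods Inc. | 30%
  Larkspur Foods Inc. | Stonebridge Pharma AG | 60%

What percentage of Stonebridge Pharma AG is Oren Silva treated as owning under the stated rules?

15%

By parent–child attribution (R3), Oren Silva is treated as also owning Rosa Silva's interest in Beacon Realty LP, giving 20% + 60% = 80%.
Chain via Beacon Realty LP → Granite Trust (R2): 80% × 40% × 30% = 9.6% of Stonebridge Pharma AG.
Chain via Redpoint Energy Co. → Larkspur Foods Inc. (R2): 30% × 30% × 60% = 5.4% of Stonebridge Pharma AG.
Aggregating (R1): 9.6% + 5.4% = 15%.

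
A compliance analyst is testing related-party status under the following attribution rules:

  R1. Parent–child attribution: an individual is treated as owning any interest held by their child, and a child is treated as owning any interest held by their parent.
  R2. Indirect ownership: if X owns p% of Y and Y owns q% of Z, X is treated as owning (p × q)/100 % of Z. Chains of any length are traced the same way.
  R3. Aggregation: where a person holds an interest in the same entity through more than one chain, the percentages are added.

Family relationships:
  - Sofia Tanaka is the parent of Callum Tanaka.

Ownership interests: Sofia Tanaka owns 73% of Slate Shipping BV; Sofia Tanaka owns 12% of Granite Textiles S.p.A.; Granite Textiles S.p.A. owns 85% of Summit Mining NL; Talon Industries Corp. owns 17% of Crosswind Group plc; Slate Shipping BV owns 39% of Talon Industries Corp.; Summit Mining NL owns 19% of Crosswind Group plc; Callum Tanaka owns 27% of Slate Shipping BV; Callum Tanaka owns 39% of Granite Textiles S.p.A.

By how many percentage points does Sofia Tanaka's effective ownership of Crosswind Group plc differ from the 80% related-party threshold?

By parent–child attribution (R1), Sofia Tanaka is treated as also owning Callum Tanaka's interest in Granite Textiles S.p.A, giving 12% + 39% = 51%.
By parent–child attribution (R1), Sofia Tanaka is treated as also owning Callum Tanaka's interest in Slate Shipping BV, giving 73% + 27% = 100%.
Chain via Granite Textiles S.p.A. → Summit Mining NL (R2): 51% × 85% × 19% = 8.2365% of Crosswind Group plc.
Chain via Slate Shipping BV → Talon Industries Corp. (R2): 100% × 39% × 17% = 6.63% of Crosswind Group plc.
Aggregating (R3): 8.2365% + 6.63% = 14.8665%.
14.8665% falls short of the 80% threshold by 65.1335 percentage points.

65.1335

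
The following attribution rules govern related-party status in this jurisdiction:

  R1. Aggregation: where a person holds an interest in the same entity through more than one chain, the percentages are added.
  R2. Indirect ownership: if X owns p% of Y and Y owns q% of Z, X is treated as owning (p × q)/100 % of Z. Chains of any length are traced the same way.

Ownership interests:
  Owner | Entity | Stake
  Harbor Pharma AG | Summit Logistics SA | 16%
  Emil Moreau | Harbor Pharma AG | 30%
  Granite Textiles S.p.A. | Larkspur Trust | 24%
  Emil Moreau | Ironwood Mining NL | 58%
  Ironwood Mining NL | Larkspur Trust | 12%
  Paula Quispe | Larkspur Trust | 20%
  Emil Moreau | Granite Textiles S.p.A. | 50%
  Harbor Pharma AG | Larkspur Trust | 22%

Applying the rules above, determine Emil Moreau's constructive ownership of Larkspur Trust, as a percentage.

Chain via Granite Textiles S.p.A. (R2): 50% × 24% = 12% of Larkspur Trust.
Chain via Ironwood Mining NL (R2): 58% × 12% = 6.96% of Larkspur Trust.
Chain via Harbor Pharma AG (R2): 30% × 22% = 6.6% of Larkspur Trust.
Aggregating (R1): 12% + 6.96% + 6.6% = 25.56%.

25.56%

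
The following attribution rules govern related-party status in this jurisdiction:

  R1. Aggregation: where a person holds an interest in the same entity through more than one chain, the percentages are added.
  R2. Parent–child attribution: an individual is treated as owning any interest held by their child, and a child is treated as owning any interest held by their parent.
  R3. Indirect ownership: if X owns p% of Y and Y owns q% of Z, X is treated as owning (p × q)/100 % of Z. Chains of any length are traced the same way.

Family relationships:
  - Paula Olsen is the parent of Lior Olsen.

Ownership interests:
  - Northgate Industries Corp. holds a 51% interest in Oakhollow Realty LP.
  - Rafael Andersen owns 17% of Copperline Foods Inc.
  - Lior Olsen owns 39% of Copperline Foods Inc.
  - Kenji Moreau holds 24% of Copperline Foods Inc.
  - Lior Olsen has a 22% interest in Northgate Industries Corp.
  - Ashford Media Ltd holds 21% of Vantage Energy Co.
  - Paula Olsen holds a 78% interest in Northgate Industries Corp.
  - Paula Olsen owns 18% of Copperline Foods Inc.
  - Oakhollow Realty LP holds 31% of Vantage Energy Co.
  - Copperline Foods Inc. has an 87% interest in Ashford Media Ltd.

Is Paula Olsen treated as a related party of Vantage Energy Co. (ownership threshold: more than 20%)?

Yes

By parent–child attribution (R2), Paula Olsen is treated as also owning Lior Olsen's interest in Northgate Industries Corp, giving 78% + 22% = 100%.
By parent–child attribution (R2), Paula Olsen is treated as also owning Lior Olsen's interest in Copperline Foods Inc, giving 18% + 39% = 57%.
Chain via Northgate Industries Corp. → Oakhollow Realty LP (R3): 100% × 51% × 31% = 15.81% of Vantage Energy Co.
Chain via Copperline Foods Inc. → Ashford Media Ltd (R3): 57% × 87% × 21% = 10.4139% of Vantage Energy Co.
Aggregating (R1): 15.81% + 10.4139% = 26.2239%.
26.2239% exceeds the 20% threshold, so Paula is a related party to Vantage Energy Co.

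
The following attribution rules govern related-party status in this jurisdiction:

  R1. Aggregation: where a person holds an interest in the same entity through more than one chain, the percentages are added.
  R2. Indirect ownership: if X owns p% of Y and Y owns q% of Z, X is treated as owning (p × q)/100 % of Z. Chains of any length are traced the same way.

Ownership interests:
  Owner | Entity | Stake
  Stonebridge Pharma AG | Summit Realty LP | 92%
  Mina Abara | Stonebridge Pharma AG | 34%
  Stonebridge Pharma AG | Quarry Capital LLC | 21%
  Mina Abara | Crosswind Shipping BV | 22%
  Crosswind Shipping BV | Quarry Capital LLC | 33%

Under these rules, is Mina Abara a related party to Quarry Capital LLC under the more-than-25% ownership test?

No

Chain via Crosswind Shipping BV (R2): 22% × 33% = 7.26% of Quarry Capital LLC.
Chain via Stonebridge Pharma AG (R2): 34% × 21% = 7.14% of Quarry Capital LLC.
Aggregating (R1): 7.26% + 7.14% = 14.4%.
14.4% does not exceed the 25% threshold, so Mina is not a related party to Quarry Capital LLC.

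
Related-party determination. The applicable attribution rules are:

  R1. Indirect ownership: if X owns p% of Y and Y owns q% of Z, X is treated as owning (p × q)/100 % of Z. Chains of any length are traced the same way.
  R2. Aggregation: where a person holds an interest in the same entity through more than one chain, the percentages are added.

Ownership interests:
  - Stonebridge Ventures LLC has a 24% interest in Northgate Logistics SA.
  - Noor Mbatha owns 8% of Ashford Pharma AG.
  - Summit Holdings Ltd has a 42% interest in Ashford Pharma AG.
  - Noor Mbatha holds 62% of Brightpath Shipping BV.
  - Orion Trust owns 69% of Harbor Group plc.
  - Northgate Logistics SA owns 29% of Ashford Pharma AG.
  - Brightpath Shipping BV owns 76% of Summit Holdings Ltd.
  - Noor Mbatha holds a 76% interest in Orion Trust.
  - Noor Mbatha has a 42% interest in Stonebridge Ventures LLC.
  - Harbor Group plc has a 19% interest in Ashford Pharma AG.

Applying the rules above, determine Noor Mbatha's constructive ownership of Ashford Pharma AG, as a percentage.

Chain via Orion Trust → Harbor Group plc (R1): 76% × 69% × 19% = 9.9636% of Ashford Pharma AG.
Chain via Brightpath Shipping BV → Summit Holdings Ltd (R1): 62% × 76% × 42% = 19.7904% of Ashford Pharma AG.
Chain via Stonebridge Ventures LLC → Northgate Logistics SA (R1): 42% × 24% × 29% = 2.9232% of Ashford Pharma AG.
Direct interest in Ashford Pharma AG: 8%.
Aggregating (R2): 9.9636% + 19.7904% + 2.9232% + 8% = 40.6772%.

40.6772%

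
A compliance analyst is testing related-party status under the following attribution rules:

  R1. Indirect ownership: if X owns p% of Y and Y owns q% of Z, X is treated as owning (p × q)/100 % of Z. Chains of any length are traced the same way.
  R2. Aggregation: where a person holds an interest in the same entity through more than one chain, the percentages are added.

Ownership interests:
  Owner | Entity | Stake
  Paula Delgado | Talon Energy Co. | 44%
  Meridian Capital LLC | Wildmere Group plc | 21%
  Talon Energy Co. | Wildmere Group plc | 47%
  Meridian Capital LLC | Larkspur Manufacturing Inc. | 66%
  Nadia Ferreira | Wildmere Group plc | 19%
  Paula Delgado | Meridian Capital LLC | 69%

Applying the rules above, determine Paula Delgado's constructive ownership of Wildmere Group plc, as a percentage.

35.17%

Chain via Talon Energy Co. (R1): 44% × 47% = 20.68% of Wildmere Group plc.
Chain via Meridian Capital LLC (R1): 69% × 21% = 14.49% of Wildmere Group plc.
Aggregating (R2): 20.68% + 14.49% = 35.17%.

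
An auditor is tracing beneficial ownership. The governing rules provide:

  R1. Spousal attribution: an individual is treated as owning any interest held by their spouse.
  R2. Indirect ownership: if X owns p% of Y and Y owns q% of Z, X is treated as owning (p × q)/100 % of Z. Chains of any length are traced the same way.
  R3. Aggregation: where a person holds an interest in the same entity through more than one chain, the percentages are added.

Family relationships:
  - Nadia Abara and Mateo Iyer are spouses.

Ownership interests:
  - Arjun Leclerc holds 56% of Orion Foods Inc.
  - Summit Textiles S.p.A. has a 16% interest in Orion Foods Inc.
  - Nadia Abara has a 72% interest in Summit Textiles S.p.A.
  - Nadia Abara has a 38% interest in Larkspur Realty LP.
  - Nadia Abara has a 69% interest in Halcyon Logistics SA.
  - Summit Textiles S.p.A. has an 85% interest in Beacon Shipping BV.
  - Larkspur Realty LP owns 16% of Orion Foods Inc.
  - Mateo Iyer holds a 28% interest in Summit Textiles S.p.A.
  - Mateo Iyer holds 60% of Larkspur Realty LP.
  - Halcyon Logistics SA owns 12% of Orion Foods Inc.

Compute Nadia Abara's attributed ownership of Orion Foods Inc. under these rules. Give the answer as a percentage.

39.96%

By spousal attribution (R1), Nadia Abara is treated as also owning Mateo Iyer's interest in Summit Textiles S.p.A, giving 72% + 28% = 100%.
By spousal attribution (R1), Nadia Abara is treated as also owning Mateo Iyer's interest in Larkspur Realty LP, giving 38% + 60% = 98%.
Chain via Summit Textiles S.p.A. (R2): 100% × 16% = 16% of Orion Foods Inc.
Chain via Halcyon Logistics SA (R2): 69% × 12% = 8.28% of Orion Foods Inc.
Chain via Larkspur Realty LP (R2): 98% × 16% = 15.68% of Orion Foods Inc.
Aggregating (R3): 16% + 8.28% + 15.68% = 39.96%.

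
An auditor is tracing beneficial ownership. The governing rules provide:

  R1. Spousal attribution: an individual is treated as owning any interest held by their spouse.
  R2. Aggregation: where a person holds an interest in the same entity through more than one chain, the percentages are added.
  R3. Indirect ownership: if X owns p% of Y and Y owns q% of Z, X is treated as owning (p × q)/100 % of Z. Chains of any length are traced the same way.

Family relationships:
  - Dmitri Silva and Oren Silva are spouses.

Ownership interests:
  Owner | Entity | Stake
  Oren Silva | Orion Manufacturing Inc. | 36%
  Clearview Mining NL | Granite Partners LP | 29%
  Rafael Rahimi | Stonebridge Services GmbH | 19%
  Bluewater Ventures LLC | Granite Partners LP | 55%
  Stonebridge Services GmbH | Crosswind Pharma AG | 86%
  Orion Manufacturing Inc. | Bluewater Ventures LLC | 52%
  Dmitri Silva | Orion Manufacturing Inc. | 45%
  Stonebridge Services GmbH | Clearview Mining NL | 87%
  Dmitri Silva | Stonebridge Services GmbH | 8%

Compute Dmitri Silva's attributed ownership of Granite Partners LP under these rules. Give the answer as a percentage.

25.1844%

By spousal attribution (R1), Dmitri Silva is treated as also owning Oren Silva's interest in Orion Manufacturing Inc, giving 45% + 36% = 81%.
Chain via Orion Manufacturing Inc. → Bluewater Ventures LLC (R3): 81% × 52% × 55% = 23.166% of Granite Partners LP.
Chain via Stonebridge Services GmbH → Clearview Mining NL (R3): 8% × 87% × 29% = 2.0184% of Granite Partners LP.
Aggregating (R2): 23.166% + 2.0184% = 25.1844%.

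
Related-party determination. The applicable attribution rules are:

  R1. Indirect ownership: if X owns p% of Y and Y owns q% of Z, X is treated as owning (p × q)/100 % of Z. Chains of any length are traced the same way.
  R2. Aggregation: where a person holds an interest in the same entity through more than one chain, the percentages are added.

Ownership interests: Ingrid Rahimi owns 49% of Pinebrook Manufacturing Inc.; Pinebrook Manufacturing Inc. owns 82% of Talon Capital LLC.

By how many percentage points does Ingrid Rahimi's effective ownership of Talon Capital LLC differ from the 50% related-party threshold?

Chain via Pinebrook Manufacturing Inc. (R1): 49% × 82% = 40.18% of Talon Capital LLC.
40.18% falls short of the 50% threshold by 9.82 percentage points.

9.82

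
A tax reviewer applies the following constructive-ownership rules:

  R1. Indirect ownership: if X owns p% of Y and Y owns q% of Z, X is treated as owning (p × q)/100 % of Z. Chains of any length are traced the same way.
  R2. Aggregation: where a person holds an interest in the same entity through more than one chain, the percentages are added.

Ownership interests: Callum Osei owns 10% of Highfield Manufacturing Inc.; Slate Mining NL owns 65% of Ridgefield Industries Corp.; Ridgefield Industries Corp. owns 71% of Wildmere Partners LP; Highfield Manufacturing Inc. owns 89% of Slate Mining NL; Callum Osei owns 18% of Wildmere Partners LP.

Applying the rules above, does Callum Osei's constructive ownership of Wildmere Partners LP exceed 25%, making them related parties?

Chain via Highfield Manufacturing Inc. → Slate Mining NL → Ridgefield Industries Corp. (R1): 10% × 89% × 65% × 71% = 4.10735% of Wildmere Partners LP.
Direct interest in Wildmere Partners LP: 18%.
Aggregating (R2): 4.10735% + 18% = 22.10735%.
22.10735% does not exceed the 25% threshold, so Callum is not a related party to Wildmere Partners LP.

No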